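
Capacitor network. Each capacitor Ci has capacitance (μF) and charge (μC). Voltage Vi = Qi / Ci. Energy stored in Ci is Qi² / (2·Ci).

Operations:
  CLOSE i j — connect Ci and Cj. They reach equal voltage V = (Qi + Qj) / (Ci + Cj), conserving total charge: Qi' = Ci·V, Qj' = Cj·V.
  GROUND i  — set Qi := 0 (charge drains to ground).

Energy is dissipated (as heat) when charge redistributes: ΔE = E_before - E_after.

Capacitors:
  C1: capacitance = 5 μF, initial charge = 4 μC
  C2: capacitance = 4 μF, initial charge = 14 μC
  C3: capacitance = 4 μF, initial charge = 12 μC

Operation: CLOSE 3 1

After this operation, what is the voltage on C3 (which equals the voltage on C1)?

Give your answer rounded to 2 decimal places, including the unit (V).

Initial: C1(5μF, Q=4μC, V=0.80V), C2(4μF, Q=14μC, V=3.50V), C3(4μF, Q=12μC, V=3.00V)
Op 1: CLOSE 3-1: Q_total=16.00, C_total=9.00, V=1.78; Q3=7.11, Q1=8.89; dissipated=5.378

Answer: 1.78 V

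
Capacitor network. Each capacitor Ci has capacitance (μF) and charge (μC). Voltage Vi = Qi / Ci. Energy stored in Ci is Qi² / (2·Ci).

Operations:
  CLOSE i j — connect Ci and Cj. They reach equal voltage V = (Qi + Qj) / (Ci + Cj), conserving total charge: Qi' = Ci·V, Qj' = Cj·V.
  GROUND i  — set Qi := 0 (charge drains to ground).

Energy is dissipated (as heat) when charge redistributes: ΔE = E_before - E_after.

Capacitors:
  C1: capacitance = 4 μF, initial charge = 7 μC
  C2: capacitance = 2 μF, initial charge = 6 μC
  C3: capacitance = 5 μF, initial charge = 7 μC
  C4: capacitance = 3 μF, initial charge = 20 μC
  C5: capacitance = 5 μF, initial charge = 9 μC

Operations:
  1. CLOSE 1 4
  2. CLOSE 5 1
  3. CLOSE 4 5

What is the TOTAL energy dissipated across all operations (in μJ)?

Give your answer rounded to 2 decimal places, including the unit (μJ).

Answer: 26.65 μJ

Derivation:
Initial: C1(4μF, Q=7μC, V=1.75V), C2(2μF, Q=6μC, V=3.00V), C3(5μF, Q=7μC, V=1.40V), C4(3μF, Q=20μC, V=6.67V), C5(5μF, Q=9μC, V=1.80V)
Op 1: CLOSE 1-4: Q_total=27.00, C_total=7.00, V=3.86; Q1=15.43, Q4=11.57; dissipated=20.720
Op 2: CLOSE 5-1: Q_total=24.43, C_total=9.00, V=2.71; Q5=13.57, Q1=10.86; dissipated=4.702
Op 3: CLOSE 4-5: Q_total=25.14, C_total=8.00, V=3.14; Q4=9.43, Q5=15.71; dissipated=1.224
Total dissipated: 26.647 μJ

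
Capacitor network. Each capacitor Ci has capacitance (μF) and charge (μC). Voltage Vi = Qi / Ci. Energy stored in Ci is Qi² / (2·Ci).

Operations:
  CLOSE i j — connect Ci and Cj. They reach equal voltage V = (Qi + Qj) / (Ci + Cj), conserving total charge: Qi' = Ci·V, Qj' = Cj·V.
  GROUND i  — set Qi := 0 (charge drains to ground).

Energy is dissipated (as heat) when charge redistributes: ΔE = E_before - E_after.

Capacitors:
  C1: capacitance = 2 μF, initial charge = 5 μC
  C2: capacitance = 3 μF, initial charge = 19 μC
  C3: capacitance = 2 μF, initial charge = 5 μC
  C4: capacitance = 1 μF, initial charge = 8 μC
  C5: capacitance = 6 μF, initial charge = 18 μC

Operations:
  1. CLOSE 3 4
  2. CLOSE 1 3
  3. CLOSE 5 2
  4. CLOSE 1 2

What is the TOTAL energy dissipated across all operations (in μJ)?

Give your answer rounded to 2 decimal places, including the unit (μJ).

Initial: C1(2μF, Q=5μC, V=2.50V), C2(3μF, Q=19μC, V=6.33V), C3(2μF, Q=5μC, V=2.50V), C4(1μF, Q=8μC, V=8.00V), C5(6μF, Q=18μC, V=3.00V)
Op 1: CLOSE 3-4: Q_total=13.00, C_total=3.00, V=4.33; Q3=8.67, Q4=4.33; dissipated=10.083
Op 2: CLOSE 1-3: Q_total=13.67, C_total=4.00, V=3.42; Q1=6.83, Q3=6.83; dissipated=1.681
Op 3: CLOSE 5-2: Q_total=37.00, C_total=9.00, V=4.11; Q5=24.67, Q2=12.33; dissipated=11.111
Op 4: CLOSE 1-2: Q_total=19.17, C_total=5.00, V=3.83; Q1=7.67, Q2=11.50; dissipated=0.289
Total dissipated: 23.164 μJ

Answer: 23.16 μJ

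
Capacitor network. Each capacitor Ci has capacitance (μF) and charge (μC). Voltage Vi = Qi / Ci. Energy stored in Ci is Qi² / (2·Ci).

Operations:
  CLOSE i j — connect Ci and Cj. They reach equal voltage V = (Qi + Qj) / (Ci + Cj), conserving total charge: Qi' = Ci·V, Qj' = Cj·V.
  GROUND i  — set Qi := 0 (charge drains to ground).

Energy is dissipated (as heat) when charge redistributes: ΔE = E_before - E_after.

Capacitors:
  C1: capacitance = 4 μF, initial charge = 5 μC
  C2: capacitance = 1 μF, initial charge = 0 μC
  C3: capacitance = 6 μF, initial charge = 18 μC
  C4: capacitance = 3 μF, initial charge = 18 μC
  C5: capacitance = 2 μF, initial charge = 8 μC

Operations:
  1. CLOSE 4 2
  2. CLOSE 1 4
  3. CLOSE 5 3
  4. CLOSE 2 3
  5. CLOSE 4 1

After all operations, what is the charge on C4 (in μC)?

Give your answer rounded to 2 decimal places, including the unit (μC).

Answer: 7.93 μC

Derivation:
Initial: C1(4μF, Q=5μC, V=1.25V), C2(1μF, Q=0μC, V=0.00V), C3(6μF, Q=18μC, V=3.00V), C4(3μF, Q=18μC, V=6.00V), C5(2μF, Q=8μC, V=4.00V)
Op 1: CLOSE 4-2: Q_total=18.00, C_total=4.00, V=4.50; Q4=13.50, Q2=4.50; dissipated=13.500
Op 2: CLOSE 1-4: Q_total=18.50, C_total=7.00, V=2.64; Q1=10.57, Q4=7.93; dissipated=9.054
Op 3: CLOSE 5-3: Q_total=26.00, C_total=8.00, V=3.25; Q5=6.50, Q3=19.50; dissipated=0.750
Op 4: CLOSE 2-3: Q_total=24.00, C_total=7.00, V=3.43; Q2=3.43, Q3=20.57; dissipated=0.670
Op 5: CLOSE 4-1: Q_total=18.50, C_total=7.00, V=2.64; Q4=7.93, Q1=10.57; dissipated=0.000
Final charges: Q1=10.57, Q2=3.43, Q3=20.57, Q4=7.93, Q5=6.50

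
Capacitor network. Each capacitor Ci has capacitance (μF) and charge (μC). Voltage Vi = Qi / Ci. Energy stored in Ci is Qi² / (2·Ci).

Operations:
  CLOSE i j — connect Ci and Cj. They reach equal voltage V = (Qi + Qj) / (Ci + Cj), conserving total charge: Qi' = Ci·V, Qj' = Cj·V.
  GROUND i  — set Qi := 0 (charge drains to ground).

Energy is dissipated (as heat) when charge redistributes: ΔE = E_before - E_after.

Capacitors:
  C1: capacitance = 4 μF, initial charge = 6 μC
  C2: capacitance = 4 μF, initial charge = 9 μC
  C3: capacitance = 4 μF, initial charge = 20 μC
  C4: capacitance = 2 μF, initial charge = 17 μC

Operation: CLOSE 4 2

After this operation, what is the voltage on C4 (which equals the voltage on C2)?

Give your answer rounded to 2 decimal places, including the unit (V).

Answer: 4.33 V

Derivation:
Initial: C1(4μF, Q=6μC, V=1.50V), C2(4μF, Q=9μC, V=2.25V), C3(4μF, Q=20μC, V=5.00V), C4(2μF, Q=17μC, V=8.50V)
Op 1: CLOSE 4-2: Q_total=26.00, C_total=6.00, V=4.33; Q4=8.67, Q2=17.33; dissipated=26.042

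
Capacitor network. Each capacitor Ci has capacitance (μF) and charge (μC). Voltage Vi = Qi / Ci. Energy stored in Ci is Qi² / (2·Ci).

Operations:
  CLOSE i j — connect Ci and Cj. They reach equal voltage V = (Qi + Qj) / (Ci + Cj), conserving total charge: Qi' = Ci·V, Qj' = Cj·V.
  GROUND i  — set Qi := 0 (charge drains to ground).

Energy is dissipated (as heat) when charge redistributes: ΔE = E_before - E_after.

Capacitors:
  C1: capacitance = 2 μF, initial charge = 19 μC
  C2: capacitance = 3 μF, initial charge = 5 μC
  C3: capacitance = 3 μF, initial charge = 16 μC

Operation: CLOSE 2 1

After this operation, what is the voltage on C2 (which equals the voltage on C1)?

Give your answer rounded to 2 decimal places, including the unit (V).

Answer: 4.80 V

Derivation:
Initial: C1(2μF, Q=19μC, V=9.50V), C2(3μF, Q=5μC, V=1.67V), C3(3μF, Q=16μC, V=5.33V)
Op 1: CLOSE 2-1: Q_total=24.00, C_total=5.00, V=4.80; Q2=14.40, Q1=9.60; dissipated=36.817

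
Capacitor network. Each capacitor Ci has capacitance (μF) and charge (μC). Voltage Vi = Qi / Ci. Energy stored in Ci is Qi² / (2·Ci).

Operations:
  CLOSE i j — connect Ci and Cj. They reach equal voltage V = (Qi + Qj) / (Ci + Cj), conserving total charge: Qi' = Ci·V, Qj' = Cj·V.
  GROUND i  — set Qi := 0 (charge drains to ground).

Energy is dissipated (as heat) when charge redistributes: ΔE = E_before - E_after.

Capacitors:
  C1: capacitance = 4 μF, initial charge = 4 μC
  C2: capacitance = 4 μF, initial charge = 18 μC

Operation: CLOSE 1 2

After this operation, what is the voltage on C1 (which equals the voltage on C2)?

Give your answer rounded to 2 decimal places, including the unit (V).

Initial: C1(4μF, Q=4μC, V=1.00V), C2(4μF, Q=18μC, V=4.50V)
Op 1: CLOSE 1-2: Q_total=22.00, C_total=8.00, V=2.75; Q1=11.00, Q2=11.00; dissipated=12.250

Answer: 2.75 V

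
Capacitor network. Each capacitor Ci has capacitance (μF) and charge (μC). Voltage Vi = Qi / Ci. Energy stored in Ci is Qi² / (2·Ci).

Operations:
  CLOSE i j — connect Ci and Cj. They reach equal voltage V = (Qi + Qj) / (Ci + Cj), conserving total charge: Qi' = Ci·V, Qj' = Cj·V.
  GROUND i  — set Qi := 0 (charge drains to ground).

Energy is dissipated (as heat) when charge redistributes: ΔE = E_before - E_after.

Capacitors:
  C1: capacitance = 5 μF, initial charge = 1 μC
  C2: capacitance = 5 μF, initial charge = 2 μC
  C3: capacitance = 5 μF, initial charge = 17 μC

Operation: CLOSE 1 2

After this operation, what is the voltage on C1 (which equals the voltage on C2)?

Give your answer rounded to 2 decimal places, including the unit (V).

Initial: C1(5μF, Q=1μC, V=0.20V), C2(5μF, Q=2μC, V=0.40V), C3(5μF, Q=17μC, V=3.40V)
Op 1: CLOSE 1-2: Q_total=3.00, C_total=10.00, V=0.30; Q1=1.50, Q2=1.50; dissipated=0.050

Answer: 0.30 V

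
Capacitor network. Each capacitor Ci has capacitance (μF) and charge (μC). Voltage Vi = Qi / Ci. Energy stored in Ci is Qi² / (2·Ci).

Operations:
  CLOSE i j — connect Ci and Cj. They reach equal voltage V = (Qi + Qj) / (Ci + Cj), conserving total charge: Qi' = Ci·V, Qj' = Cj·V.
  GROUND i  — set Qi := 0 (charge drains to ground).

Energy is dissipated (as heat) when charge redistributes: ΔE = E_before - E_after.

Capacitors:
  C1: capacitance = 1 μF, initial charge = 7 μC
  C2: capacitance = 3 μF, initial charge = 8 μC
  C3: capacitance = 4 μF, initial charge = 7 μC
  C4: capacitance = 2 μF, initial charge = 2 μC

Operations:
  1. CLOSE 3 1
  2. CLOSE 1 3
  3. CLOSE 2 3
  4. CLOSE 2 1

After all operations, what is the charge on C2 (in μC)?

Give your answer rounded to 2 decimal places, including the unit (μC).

Initial: C1(1μF, Q=7μC, V=7.00V), C2(3μF, Q=8μC, V=2.67V), C3(4μF, Q=7μC, V=1.75V), C4(2μF, Q=2μC, V=1.00V)
Op 1: CLOSE 3-1: Q_total=14.00, C_total=5.00, V=2.80; Q3=11.20, Q1=2.80; dissipated=11.025
Op 2: CLOSE 1-3: Q_total=14.00, C_total=5.00, V=2.80; Q1=2.80, Q3=11.20; dissipated=0.000
Op 3: CLOSE 2-3: Q_total=19.20, C_total=7.00, V=2.74; Q2=8.23, Q3=10.97; dissipated=0.015
Op 4: CLOSE 2-1: Q_total=11.03, C_total=4.00, V=2.76; Q2=8.27, Q1=2.76; dissipated=0.001
Final charges: Q1=2.76, Q2=8.27, Q3=10.97, Q4=2.00

Answer: 8.27 μC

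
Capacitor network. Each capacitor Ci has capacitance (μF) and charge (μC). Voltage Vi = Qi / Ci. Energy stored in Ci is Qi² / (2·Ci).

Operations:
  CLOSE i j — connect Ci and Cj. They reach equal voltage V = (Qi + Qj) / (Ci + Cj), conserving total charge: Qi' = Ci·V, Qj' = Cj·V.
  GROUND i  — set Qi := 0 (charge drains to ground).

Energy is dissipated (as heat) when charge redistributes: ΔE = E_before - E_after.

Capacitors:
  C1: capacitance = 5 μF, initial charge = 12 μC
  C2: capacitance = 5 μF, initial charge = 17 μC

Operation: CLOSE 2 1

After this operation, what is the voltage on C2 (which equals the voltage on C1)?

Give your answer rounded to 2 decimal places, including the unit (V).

Initial: C1(5μF, Q=12μC, V=2.40V), C2(5μF, Q=17μC, V=3.40V)
Op 1: CLOSE 2-1: Q_total=29.00, C_total=10.00, V=2.90; Q2=14.50, Q1=14.50; dissipated=1.250

Answer: 2.90 V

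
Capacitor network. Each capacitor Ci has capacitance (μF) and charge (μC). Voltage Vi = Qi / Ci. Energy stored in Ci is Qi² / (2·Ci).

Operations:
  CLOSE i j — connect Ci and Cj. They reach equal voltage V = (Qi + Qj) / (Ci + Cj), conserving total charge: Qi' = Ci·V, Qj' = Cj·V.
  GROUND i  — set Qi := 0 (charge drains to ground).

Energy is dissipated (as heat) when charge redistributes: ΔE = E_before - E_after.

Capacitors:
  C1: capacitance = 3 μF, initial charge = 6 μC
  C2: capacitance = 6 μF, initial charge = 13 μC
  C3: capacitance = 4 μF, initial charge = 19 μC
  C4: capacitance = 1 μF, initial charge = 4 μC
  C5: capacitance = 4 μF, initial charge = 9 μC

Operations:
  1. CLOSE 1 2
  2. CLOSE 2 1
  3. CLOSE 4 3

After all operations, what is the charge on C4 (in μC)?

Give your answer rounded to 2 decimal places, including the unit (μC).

Initial: C1(3μF, Q=6μC, V=2.00V), C2(6μF, Q=13μC, V=2.17V), C3(4μF, Q=19μC, V=4.75V), C4(1μF, Q=4μC, V=4.00V), C5(4μF, Q=9μC, V=2.25V)
Op 1: CLOSE 1-2: Q_total=19.00, C_total=9.00, V=2.11; Q1=6.33, Q2=12.67; dissipated=0.028
Op 2: CLOSE 2-1: Q_total=19.00, C_total=9.00, V=2.11; Q2=12.67, Q1=6.33; dissipated=0.000
Op 3: CLOSE 4-3: Q_total=23.00, C_total=5.00, V=4.60; Q4=4.60, Q3=18.40; dissipated=0.225
Final charges: Q1=6.33, Q2=12.67, Q3=18.40, Q4=4.60, Q5=9.00

Answer: 4.60 μC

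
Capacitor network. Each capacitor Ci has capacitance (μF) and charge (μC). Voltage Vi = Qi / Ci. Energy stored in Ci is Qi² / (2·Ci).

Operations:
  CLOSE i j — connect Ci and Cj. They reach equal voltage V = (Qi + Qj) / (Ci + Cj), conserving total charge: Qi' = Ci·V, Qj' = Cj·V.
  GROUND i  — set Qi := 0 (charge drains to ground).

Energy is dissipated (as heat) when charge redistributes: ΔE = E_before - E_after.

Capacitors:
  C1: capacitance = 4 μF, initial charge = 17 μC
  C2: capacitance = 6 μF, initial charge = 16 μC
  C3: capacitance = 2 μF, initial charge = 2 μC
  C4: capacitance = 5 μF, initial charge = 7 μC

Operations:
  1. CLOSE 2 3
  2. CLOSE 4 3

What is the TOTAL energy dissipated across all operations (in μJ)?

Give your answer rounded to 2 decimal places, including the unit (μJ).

Answer: 2.60 μJ

Derivation:
Initial: C1(4μF, Q=17μC, V=4.25V), C2(6μF, Q=16μC, V=2.67V), C3(2μF, Q=2μC, V=1.00V), C4(5μF, Q=7μC, V=1.40V)
Op 1: CLOSE 2-3: Q_total=18.00, C_total=8.00, V=2.25; Q2=13.50, Q3=4.50; dissipated=2.083
Op 2: CLOSE 4-3: Q_total=11.50, C_total=7.00, V=1.64; Q4=8.21, Q3=3.29; dissipated=0.516
Total dissipated: 2.599 μJ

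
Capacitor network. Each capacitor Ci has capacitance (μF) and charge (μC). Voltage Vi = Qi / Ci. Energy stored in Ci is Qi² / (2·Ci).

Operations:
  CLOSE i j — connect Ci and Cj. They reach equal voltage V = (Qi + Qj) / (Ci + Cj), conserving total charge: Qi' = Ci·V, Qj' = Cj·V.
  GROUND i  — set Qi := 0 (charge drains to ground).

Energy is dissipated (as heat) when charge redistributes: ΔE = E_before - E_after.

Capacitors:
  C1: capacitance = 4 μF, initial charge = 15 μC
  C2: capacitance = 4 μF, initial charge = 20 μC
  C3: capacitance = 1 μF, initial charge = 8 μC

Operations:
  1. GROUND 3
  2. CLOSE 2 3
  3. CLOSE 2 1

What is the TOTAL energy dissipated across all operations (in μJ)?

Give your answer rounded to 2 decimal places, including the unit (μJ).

Initial: C1(4μF, Q=15μC, V=3.75V), C2(4μF, Q=20μC, V=5.00V), C3(1μF, Q=8μC, V=8.00V)
Op 1: GROUND 3: Q3=0; energy lost=32.000
Op 2: CLOSE 2-3: Q_total=20.00, C_total=5.00, V=4.00; Q2=16.00, Q3=4.00; dissipated=10.000
Op 3: CLOSE 2-1: Q_total=31.00, C_total=8.00, V=3.88; Q2=15.50, Q1=15.50; dissipated=0.062
Total dissipated: 42.062 μJ

Answer: 42.06 μJ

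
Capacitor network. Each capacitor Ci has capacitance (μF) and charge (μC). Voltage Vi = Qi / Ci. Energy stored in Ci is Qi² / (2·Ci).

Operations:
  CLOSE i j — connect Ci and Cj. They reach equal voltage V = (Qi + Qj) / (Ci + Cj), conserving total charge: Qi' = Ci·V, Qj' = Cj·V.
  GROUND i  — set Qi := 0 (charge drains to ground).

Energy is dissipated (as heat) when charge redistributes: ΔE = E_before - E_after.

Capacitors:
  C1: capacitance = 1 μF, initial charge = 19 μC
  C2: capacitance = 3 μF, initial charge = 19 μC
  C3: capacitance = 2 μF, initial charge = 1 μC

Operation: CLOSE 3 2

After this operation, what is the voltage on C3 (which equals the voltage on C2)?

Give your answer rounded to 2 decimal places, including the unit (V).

Answer: 4.00 V

Derivation:
Initial: C1(1μF, Q=19μC, V=19.00V), C2(3μF, Q=19μC, V=6.33V), C3(2μF, Q=1μC, V=0.50V)
Op 1: CLOSE 3-2: Q_total=20.00, C_total=5.00, V=4.00; Q3=8.00, Q2=12.00; dissipated=20.417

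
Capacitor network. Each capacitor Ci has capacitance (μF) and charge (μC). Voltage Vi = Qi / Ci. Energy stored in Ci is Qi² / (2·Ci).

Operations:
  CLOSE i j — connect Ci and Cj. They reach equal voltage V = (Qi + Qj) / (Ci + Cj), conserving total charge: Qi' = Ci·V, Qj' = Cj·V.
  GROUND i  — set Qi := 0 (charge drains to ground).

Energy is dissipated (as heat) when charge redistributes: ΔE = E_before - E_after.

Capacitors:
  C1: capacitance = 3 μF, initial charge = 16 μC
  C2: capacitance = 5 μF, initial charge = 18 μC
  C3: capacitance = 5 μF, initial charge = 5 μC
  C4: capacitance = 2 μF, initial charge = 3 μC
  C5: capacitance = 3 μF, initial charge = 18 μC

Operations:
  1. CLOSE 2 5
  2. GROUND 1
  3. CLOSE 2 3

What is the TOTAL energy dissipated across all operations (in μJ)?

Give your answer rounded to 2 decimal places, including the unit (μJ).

Answer: 63.38 μJ

Derivation:
Initial: C1(3μF, Q=16μC, V=5.33V), C2(5μF, Q=18μC, V=3.60V), C3(5μF, Q=5μC, V=1.00V), C4(2μF, Q=3μC, V=1.50V), C5(3μF, Q=18μC, V=6.00V)
Op 1: CLOSE 2-5: Q_total=36.00, C_total=8.00, V=4.50; Q2=22.50, Q5=13.50; dissipated=5.400
Op 2: GROUND 1: Q1=0; energy lost=42.667
Op 3: CLOSE 2-3: Q_total=27.50, C_total=10.00, V=2.75; Q2=13.75, Q3=13.75; dissipated=15.312
Total dissipated: 63.379 μJ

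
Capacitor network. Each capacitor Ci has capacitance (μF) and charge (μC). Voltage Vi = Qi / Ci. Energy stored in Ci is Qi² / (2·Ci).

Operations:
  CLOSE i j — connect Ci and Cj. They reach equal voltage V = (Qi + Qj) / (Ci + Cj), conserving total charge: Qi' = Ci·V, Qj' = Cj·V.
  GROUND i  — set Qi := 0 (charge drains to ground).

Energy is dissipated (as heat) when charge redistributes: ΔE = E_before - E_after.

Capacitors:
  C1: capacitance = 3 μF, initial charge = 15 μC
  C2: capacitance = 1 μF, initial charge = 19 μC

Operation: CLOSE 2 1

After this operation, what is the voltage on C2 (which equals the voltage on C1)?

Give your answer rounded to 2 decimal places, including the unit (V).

Answer: 8.50 V

Derivation:
Initial: C1(3μF, Q=15μC, V=5.00V), C2(1μF, Q=19μC, V=19.00V)
Op 1: CLOSE 2-1: Q_total=34.00, C_total=4.00, V=8.50; Q2=8.50, Q1=25.50; dissipated=73.500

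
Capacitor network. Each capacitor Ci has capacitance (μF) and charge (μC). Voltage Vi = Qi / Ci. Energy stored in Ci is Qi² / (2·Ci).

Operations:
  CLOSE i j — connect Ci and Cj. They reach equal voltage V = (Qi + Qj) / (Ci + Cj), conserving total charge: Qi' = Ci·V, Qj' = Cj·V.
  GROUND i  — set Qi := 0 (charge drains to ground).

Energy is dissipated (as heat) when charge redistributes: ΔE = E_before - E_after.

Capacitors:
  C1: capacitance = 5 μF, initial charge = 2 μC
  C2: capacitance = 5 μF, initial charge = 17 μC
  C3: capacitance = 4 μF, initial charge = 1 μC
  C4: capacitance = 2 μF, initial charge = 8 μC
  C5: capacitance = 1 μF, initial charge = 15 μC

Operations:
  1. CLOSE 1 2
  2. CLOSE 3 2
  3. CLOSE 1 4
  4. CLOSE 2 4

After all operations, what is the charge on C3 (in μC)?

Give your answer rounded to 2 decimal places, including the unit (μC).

Initial: C1(5μF, Q=2μC, V=0.40V), C2(5μF, Q=17μC, V=3.40V), C3(4μF, Q=1μC, V=0.25V), C4(2μF, Q=8μC, V=4.00V), C5(1μF, Q=15μC, V=15.00V)
Op 1: CLOSE 1-2: Q_total=19.00, C_total=10.00, V=1.90; Q1=9.50, Q2=9.50; dissipated=11.250
Op 2: CLOSE 3-2: Q_total=10.50, C_total=9.00, V=1.17; Q3=4.67, Q2=5.83; dissipated=3.025
Op 3: CLOSE 1-4: Q_total=17.50, C_total=7.00, V=2.50; Q1=12.50, Q4=5.00; dissipated=3.150
Op 4: CLOSE 2-4: Q_total=10.83, C_total=7.00, V=1.55; Q2=7.74, Q4=3.10; dissipated=1.270
Final charges: Q1=12.50, Q2=7.74, Q3=4.67, Q4=3.10, Q5=15.00

Answer: 4.67 μC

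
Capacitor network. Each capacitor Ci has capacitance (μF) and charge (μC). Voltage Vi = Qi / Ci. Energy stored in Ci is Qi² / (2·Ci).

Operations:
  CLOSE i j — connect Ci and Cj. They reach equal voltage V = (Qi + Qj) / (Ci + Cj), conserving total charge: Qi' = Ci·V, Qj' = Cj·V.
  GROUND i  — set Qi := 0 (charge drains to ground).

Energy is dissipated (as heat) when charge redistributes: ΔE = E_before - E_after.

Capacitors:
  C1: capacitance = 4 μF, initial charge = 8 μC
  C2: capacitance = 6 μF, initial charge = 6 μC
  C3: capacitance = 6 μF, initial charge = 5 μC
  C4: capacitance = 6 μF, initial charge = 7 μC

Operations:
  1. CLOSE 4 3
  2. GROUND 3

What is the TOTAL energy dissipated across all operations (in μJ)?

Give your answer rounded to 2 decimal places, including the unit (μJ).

Initial: C1(4μF, Q=8μC, V=2.00V), C2(6μF, Q=6μC, V=1.00V), C3(6μF, Q=5μC, V=0.83V), C4(6μF, Q=7μC, V=1.17V)
Op 1: CLOSE 4-3: Q_total=12.00, C_total=12.00, V=1.00; Q4=6.00, Q3=6.00; dissipated=0.167
Op 2: GROUND 3: Q3=0; energy lost=3.000
Total dissipated: 3.167 μJ

Answer: 3.17 μJ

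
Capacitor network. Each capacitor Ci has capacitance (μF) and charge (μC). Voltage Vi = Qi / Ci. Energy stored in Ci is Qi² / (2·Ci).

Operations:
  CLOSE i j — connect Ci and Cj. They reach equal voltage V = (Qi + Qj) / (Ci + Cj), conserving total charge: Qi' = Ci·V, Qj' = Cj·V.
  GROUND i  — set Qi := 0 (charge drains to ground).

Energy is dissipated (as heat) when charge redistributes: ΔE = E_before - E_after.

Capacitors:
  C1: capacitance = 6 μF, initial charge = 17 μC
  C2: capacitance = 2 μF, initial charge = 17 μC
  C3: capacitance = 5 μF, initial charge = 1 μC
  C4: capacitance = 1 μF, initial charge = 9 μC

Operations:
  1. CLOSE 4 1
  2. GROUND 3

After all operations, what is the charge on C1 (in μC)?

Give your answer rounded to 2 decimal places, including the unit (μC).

Initial: C1(6μF, Q=17μC, V=2.83V), C2(2μF, Q=17μC, V=8.50V), C3(5μF, Q=1μC, V=0.20V), C4(1μF, Q=9μC, V=9.00V)
Op 1: CLOSE 4-1: Q_total=26.00, C_total=7.00, V=3.71; Q4=3.71, Q1=22.29; dissipated=16.298
Op 2: GROUND 3: Q3=0; energy lost=0.100
Final charges: Q1=22.29, Q2=17.00, Q3=0.00, Q4=3.71

Answer: 22.29 μC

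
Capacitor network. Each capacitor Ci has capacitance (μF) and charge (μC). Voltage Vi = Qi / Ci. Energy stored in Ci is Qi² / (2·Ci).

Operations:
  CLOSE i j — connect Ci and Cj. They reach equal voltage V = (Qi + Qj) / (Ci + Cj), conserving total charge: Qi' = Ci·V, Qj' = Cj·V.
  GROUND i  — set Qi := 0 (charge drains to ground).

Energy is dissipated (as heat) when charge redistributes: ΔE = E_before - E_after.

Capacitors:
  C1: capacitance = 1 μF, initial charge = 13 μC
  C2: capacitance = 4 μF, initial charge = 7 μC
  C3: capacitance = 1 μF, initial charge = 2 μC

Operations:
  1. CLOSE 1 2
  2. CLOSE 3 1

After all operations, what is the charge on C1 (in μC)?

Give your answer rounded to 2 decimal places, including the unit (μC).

Initial: C1(1μF, Q=13μC, V=13.00V), C2(4μF, Q=7μC, V=1.75V), C3(1μF, Q=2μC, V=2.00V)
Op 1: CLOSE 1-2: Q_total=20.00, C_total=5.00, V=4.00; Q1=4.00, Q2=16.00; dissipated=50.625
Op 2: CLOSE 3-1: Q_total=6.00, C_total=2.00, V=3.00; Q3=3.00, Q1=3.00; dissipated=1.000
Final charges: Q1=3.00, Q2=16.00, Q3=3.00

Answer: 3.00 μC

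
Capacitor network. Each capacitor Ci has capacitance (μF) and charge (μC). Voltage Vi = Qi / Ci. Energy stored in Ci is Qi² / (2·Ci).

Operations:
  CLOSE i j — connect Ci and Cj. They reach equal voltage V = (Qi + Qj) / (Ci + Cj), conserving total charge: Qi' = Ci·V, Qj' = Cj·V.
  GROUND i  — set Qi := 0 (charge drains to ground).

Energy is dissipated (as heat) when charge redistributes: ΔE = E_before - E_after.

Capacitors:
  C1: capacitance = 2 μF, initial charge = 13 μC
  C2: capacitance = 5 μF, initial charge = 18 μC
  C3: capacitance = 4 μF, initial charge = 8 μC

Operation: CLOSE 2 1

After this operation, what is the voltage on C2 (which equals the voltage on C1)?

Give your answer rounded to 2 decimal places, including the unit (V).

Initial: C1(2μF, Q=13μC, V=6.50V), C2(5μF, Q=18μC, V=3.60V), C3(4μF, Q=8μC, V=2.00V)
Op 1: CLOSE 2-1: Q_total=31.00, C_total=7.00, V=4.43; Q2=22.14, Q1=8.86; dissipated=6.007

Answer: 4.43 V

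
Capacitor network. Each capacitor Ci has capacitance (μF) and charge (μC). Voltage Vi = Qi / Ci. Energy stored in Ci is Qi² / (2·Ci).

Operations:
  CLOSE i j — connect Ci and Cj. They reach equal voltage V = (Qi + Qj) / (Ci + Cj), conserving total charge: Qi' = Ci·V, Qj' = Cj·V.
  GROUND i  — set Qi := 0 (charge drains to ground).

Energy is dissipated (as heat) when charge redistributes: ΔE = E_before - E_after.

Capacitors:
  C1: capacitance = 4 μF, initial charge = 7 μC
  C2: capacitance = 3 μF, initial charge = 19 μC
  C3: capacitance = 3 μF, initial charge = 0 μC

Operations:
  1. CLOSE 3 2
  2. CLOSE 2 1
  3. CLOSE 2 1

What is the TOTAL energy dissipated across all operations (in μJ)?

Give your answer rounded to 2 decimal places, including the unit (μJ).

Answer: 31.80 μJ

Derivation:
Initial: C1(4μF, Q=7μC, V=1.75V), C2(3μF, Q=19μC, V=6.33V), C3(3μF, Q=0μC, V=0.00V)
Op 1: CLOSE 3-2: Q_total=19.00, C_total=6.00, V=3.17; Q3=9.50, Q2=9.50; dissipated=30.083
Op 2: CLOSE 2-1: Q_total=16.50, C_total=7.00, V=2.36; Q2=7.07, Q1=9.43; dissipated=1.720
Op 3: CLOSE 2-1: Q_total=16.50, C_total=7.00, V=2.36; Q2=7.07, Q1=9.43; dissipated=0.000
Total dissipated: 31.804 μJ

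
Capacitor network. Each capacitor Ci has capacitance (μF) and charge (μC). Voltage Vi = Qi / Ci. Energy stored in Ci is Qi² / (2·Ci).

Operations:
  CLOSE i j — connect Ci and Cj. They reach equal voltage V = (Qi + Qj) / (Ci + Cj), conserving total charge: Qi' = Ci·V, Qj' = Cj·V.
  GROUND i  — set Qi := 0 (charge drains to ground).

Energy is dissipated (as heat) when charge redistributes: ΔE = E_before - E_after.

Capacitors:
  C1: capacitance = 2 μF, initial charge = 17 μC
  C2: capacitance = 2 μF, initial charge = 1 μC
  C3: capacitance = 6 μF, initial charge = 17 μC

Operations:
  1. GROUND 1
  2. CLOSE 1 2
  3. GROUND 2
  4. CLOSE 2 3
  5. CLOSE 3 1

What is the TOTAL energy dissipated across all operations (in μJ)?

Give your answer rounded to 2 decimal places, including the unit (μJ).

Initial: C1(2μF, Q=17μC, V=8.50V), C2(2μF, Q=1μC, V=0.50V), C3(6μF, Q=17μC, V=2.83V)
Op 1: GROUND 1: Q1=0; energy lost=72.250
Op 2: CLOSE 1-2: Q_total=1.00, C_total=4.00, V=0.25; Q1=0.50, Q2=0.50; dissipated=0.125
Op 3: GROUND 2: Q2=0; energy lost=0.062
Op 4: CLOSE 2-3: Q_total=17.00, C_total=8.00, V=2.12; Q2=4.25, Q3=12.75; dissipated=6.021
Op 5: CLOSE 3-1: Q_total=13.25, C_total=8.00, V=1.66; Q3=9.94, Q1=3.31; dissipated=2.637
Total dissipated: 81.095 μJ

Answer: 81.10 μJ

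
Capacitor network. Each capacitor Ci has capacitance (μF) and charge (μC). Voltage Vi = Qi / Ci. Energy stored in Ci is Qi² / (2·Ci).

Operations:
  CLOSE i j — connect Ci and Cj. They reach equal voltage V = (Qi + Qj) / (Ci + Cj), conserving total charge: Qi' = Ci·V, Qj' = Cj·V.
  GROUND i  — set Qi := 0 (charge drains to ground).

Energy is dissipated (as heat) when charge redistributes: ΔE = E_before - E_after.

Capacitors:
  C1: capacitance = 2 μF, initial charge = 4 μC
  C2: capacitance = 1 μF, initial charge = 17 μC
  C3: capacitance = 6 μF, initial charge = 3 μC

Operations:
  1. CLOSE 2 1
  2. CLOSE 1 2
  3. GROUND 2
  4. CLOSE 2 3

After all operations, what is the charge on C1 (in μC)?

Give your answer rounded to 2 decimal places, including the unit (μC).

Answer: 14.00 μC

Derivation:
Initial: C1(2μF, Q=4μC, V=2.00V), C2(1μF, Q=17μC, V=17.00V), C3(6μF, Q=3μC, V=0.50V)
Op 1: CLOSE 2-1: Q_total=21.00, C_total=3.00, V=7.00; Q2=7.00, Q1=14.00; dissipated=75.000
Op 2: CLOSE 1-2: Q_total=21.00, C_total=3.00, V=7.00; Q1=14.00, Q2=7.00; dissipated=0.000
Op 3: GROUND 2: Q2=0; energy lost=24.500
Op 4: CLOSE 2-3: Q_total=3.00, C_total=7.00, V=0.43; Q2=0.43, Q3=2.57; dissipated=0.107
Final charges: Q1=14.00, Q2=0.43, Q3=2.57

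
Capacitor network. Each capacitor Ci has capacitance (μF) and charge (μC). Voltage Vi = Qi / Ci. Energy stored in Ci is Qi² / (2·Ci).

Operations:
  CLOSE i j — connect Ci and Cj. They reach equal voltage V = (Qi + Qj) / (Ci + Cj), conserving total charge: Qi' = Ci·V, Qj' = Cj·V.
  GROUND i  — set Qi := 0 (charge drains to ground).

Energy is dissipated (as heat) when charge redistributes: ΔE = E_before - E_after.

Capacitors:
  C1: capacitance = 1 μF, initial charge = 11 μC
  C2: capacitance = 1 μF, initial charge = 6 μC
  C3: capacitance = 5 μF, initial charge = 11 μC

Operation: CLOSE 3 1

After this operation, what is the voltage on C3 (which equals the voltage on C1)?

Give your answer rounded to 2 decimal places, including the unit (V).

Initial: C1(1μF, Q=11μC, V=11.00V), C2(1μF, Q=6μC, V=6.00V), C3(5μF, Q=11μC, V=2.20V)
Op 1: CLOSE 3-1: Q_total=22.00, C_total=6.00, V=3.67; Q3=18.33, Q1=3.67; dissipated=32.267

Answer: 3.67 V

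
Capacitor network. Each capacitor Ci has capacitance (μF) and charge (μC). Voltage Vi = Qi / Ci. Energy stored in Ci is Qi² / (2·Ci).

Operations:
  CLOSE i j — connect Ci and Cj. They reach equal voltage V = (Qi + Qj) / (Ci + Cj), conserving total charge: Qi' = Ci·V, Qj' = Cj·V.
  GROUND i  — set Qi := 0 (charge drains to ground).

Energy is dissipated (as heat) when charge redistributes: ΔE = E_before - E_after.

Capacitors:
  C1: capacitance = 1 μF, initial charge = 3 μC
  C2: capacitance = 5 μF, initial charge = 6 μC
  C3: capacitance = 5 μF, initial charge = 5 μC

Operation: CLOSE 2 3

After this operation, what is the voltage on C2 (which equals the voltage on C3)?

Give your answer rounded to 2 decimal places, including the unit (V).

Answer: 1.10 V

Derivation:
Initial: C1(1μF, Q=3μC, V=3.00V), C2(5μF, Q=6μC, V=1.20V), C3(5μF, Q=5μC, V=1.00V)
Op 1: CLOSE 2-3: Q_total=11.00, C_total=10.00, V=1.10; Q2=5.50, Q3=5.50; dissipated=0.050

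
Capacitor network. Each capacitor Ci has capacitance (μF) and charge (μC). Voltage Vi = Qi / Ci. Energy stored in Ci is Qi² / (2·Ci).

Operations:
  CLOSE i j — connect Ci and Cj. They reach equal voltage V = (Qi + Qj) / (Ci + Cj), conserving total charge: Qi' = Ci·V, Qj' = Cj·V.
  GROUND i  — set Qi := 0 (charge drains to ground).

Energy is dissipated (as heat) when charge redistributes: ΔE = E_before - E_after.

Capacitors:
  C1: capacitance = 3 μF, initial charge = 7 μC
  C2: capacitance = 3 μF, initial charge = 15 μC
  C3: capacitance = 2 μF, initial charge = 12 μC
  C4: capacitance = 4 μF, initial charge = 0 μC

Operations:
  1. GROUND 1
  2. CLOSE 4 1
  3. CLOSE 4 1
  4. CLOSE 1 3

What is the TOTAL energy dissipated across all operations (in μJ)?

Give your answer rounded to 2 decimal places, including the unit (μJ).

Answer: 29.77 μJ

Derivation:
Initial: C1(3μF, Q=7μC, V=2.33V), C2(3μF, Q=15μC, V=5.00V), C3(2μF, Q=12μC, V=6.00V), C4(4μF, Q=0μC, V=0.00V)
Op 1: GROUND 1: Q1=0; energy lost=8.167
Op 2: CLOSE 4-1: Q_total=0.00, C_total=7.00, V=0.00; Q4=0.00, Q1=0.00; dissipated=0.000
Op 3: CLOSE 4-1: Q_total=0.00, C_total=7.00, V=0.00; Q4=0.00, Q1=0.00; dissipated=0.000
Op 4: CLOSE 1-3: Q_total=12.00, C_total=5.00, V=2.40; Q1=7.20, Q3=4.80; dissipated=21.600
Total dissipated: 29.767 μJ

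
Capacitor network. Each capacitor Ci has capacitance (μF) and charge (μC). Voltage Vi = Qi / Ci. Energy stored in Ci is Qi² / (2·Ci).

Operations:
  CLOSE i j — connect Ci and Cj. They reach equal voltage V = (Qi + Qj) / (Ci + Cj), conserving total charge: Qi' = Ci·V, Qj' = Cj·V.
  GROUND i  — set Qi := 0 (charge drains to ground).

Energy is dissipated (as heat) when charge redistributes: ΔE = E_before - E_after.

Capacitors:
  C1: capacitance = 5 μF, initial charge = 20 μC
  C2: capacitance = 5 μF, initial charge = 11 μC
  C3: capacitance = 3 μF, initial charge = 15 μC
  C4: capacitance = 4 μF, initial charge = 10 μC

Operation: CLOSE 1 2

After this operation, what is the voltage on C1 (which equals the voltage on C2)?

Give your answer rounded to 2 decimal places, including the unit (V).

Answer: 3.10 V

Derivation:
Initial: C1(5μF, Q=20μC, V=4.00V), C2(5μF, Q=11μC, V=2.20V), C3(3μF, Q=15μC, V=5.00V), C4(4μF, Q=10μC, V=2.50V)
Op 1: CLOSE 1-2: Q_total=31.00, C_total=10.00, V=3.10; Q1=15.50, Q2=15.50; dissipated=4.050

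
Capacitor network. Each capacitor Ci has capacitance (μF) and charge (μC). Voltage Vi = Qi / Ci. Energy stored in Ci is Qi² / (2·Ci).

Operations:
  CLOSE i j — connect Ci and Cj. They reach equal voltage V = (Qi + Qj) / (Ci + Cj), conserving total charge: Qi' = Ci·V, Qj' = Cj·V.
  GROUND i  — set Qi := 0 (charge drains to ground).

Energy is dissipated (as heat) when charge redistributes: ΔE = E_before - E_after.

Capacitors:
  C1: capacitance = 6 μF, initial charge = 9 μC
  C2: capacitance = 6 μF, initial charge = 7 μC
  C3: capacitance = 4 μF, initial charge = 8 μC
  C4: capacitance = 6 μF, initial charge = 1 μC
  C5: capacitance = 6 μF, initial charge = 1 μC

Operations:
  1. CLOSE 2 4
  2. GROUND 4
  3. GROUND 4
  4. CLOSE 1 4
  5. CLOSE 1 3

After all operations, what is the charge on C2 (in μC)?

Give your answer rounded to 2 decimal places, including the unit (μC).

Answer: 4.00 μC

Derivation:
Initial: C1(6μF, Q=9μC, V=1.50V), C2(6μF, Q=7μC, V=1.17V), C3(4μF, Q=8μC, V=2.00V), C4(6μF, Q=1μC, V=0.17V), C5(6μF, Q=1μC, V=0.17V)
Op 1: CLOSE 2-4: Q_total=8.00, C_total=12.00, V=0.67; Q2=4.00, Q4=4.00; dissipated=1.500
Op 2: GROUND 4: Q4=0; energy lost=1.333
Op 3: GROUND 4: Q4=0; energy lost=0.000
Op 4: CLOSE 1-4: Q_total=9.00, C_total=12.00, V=0.75; Q1=4.50, Q4=4.50; dissipated=3.375
Op 5: CLOSE 1-3: Q_total=12.50, C_total=10.00, V=1.25; Q1=7.50, Q3=5.00; dissipated=1.875
Final charges: Q1=7.50, Q2=4.00, Q3=5.00, Q4=4.50, Q5=1.00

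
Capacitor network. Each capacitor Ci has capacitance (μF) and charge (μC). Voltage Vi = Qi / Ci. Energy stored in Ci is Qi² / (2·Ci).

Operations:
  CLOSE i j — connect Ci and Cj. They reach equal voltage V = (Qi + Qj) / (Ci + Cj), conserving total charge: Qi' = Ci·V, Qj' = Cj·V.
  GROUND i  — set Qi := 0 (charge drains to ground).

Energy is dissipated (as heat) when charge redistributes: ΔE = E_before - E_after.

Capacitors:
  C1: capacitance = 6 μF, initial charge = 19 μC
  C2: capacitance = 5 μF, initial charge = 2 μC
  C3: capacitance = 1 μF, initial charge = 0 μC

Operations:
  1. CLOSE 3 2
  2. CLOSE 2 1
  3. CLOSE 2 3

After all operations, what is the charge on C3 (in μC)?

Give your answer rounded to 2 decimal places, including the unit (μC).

Initial: C1(6μF, Q=19μC, V=3.17V), C2(5μF, Q=2μC, V=0.40V), C3(1μF, Q=0μC, V=0.00V)
Op 1: CLOSE 3-2: Q_total=2.00, C_total=6.00, V=0.33; Q3=0.33, Q2=1.67; dissipated=0.067
Op 2: CLOSE 2-1: Q_total=20.67, C_total=11.00, V=1.88; Q2=9.39, Q1=11.27; dissipated=10.947
Op 3: CLOSE 2-3: Q_total=9.73, C_total=6.00, V=1.62; Q2=8.11, Q3=1.62; dissipated=0.995
Final charges: Q1=11.27, Q2=8.11, Q3=1.62

Answer: 1.62 μC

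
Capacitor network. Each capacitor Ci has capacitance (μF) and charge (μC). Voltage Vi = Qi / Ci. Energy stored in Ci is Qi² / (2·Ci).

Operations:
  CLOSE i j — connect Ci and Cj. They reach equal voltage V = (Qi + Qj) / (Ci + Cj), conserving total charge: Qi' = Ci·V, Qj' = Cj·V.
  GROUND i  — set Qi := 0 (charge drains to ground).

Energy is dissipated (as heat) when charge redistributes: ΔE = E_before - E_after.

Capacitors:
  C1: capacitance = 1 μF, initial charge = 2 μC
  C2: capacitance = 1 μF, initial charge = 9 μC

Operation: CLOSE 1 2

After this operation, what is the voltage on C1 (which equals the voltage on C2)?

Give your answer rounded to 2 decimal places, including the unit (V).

Answer: 5.50 V

Derivation:
Initial: C1(1μF, Q=2μC, V=2.00V), C2(1μF, Q=9μC, V=9.00V)
Op 1: CLOSE 1-2: Q_total=11.00, C_total=2.00, V=5.50; Q1=5.50, Q2=5.50; dissipated=12.250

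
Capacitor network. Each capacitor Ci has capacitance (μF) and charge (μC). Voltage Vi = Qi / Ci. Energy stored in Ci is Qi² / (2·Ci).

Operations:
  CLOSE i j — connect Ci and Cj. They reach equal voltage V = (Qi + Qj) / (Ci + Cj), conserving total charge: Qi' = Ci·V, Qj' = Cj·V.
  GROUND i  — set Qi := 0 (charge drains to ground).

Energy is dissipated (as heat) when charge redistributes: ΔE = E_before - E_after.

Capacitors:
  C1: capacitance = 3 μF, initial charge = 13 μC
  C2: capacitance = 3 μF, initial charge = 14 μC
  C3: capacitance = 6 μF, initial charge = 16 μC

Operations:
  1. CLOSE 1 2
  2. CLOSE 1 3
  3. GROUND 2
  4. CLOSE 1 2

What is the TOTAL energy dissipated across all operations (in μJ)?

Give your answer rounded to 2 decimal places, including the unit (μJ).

Answer: 41.88 μJ

Derivation:
Initial: C1(3μF, Q=13μC, V=4.33V), C2(3μF, Q=14μC, V=4.67V), C3(6μF, Q=16μC, V=2.67V)
Op 1: CLOSE 1-2: Q_total=27.00, C_total=6.00, V=4.50; Q1=13.50, Q2=13.50; dissipated=0.083
Op 2: CLOSE 1-3: Q_total=29.50, C_total=9.00, V=3.28; Q1=9.83, Q3=19.67; dissipated=3.361
Op 3: GROUND 2: Q2=0; energy lost=30.375
Op 4: CLOSE 1-2: Q_total=9.83, C_total=6.00, V=1.64; Q1=4.92, Q2=4.92; dissipated=8.058
Total dissipated: 41.877 μJ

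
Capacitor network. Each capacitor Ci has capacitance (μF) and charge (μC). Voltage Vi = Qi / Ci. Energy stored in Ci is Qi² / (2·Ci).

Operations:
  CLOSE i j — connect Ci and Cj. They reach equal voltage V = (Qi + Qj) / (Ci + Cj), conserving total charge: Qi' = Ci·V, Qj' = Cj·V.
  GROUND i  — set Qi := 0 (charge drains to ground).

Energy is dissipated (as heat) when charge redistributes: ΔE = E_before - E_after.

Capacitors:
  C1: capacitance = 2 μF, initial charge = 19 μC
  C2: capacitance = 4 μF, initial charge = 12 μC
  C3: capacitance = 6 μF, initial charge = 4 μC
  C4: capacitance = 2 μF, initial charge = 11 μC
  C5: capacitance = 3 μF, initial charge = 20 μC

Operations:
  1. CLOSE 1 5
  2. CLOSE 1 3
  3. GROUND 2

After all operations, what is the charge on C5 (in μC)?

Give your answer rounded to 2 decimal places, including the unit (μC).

Answer: 23.40 μC

Derivation:
Initial: C1(2μF, Q=19μC, V=9.50V), C2(4μF, Q=12μC, V=3.00V), C3(6μF, Q=4μC, V=0.67V), C4(2μF, Q=11μC, V=5.50V), C5(3μF, Q=20μC, V=6.67V)
Op 1: CLOSE 1-5: Q_total=39.00, C_total=5.00, V=7.80; Q1=15.60, Q5=23.40; dissipated=4.817
Op 2: CLOSE 1-3: Q_total=19.60, C_total=8.00, V=2.45; Q1=4.90, Q3=14.70; dissipated=38.163
Op 3: GROUND 2: Q2=0; energy lost=18.000
Final charges: Q1=4.90, Q2=0.00, Q3=14.70, Q4=11.00, Q5=23.40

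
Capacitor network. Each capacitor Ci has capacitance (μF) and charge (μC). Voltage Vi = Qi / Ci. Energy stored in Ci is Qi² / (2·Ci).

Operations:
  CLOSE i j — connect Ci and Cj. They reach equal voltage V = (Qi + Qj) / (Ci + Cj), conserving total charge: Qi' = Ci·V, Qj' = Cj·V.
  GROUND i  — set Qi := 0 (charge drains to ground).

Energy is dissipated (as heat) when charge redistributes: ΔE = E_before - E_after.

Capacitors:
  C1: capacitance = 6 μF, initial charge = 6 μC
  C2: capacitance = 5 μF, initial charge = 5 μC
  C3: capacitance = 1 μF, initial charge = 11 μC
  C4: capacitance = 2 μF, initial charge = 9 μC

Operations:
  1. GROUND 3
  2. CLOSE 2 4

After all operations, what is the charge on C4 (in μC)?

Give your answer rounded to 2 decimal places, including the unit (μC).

Initial: C1(6μF, Q=6μC, V=1.00V), C2(5μF, Q=5μC, V=1.00V), C3(1μF, Q=11μC, V=11.00V), C4(2μF, Q=9μC, V=4.50V)
Op 1: GROUND 3: Q3=0; energy lost=60.500
Op 2: CLOSE 2-4: Q_total=14.00, C_total=7.00, V=2.00; Q2=10.00, Q4=4.00; dissipated=8.750
Final charges: Q1=6.00, Q2=10.00, Q3=0.00, Q4=4.00

Answer: 4.00 μC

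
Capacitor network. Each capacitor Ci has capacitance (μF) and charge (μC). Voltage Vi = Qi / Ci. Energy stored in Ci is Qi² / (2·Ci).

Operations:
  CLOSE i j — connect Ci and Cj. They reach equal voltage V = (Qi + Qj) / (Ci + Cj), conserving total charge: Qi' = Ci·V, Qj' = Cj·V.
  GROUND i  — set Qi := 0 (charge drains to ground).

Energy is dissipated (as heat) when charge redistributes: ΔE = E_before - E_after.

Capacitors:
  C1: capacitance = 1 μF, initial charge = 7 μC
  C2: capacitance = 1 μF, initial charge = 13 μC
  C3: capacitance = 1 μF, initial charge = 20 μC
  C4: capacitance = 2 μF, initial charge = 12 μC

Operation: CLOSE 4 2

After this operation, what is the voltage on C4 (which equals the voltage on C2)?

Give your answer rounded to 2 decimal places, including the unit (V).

Answer: 8.33 V

Derivation:
Initial: C1(1μF, Q=7μC, V=7.00V), C2(1μF, Q=13μC, V=13.00V), C3(1μF, Q=20μC, V=20.00V), C4(2μF, Q=12μC, V=6.00V)
Op 1: CLOSE 4-2: Q_total=25.00, C_total=3.00, V=8.33; Q4=16.67, Q2=8.33; dissipated=16.333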